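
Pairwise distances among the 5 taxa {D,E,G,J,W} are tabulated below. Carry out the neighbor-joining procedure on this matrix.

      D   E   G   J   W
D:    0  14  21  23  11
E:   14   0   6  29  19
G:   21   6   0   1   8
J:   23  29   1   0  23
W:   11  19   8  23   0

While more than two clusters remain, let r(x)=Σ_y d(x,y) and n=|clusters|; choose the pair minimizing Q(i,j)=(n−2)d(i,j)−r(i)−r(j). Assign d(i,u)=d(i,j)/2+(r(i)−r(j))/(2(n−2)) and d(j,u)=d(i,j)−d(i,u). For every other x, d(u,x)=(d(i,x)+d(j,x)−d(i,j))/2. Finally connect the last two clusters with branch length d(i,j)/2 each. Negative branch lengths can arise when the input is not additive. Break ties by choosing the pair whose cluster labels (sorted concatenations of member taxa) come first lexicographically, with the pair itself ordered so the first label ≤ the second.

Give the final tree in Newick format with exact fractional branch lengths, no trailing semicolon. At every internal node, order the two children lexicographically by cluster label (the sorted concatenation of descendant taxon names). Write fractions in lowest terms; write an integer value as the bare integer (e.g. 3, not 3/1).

step 1: merge (G,J) at d=1, Q=-109; branch lengths G→-37/6, J→43/6; new cluster GJ
  updated: d(D,GJ)=43/2, d(E,GJ)=17, d(GJ,W)=15
step 2: merge (D,W) at d=11, Q=-139/2; branch lengths D→47/8, W→41/8; new cluster DW
  updated: d(DW,E)=11, d(DW,GJ)=51/4
step 3: merge (DW,E) at d=11, Q=-163/4; branch lengths DW→27/8, E→61/8; new cluster DEW
  updated: d(DEW,GJ)=75/8
step 4: merge (DEW,GJ) at d=75/8; branch lengths DEW→75/16, GJ→75/16; new cluster DEGJW
final tree: (((D:47/8,W:41/8):27/8,E:61/8):75/16,(G:-37/6,J:43/6):75/16)
total length: 259/8

(((D:47/8,W:41/8):27/8,E:61/8):75/16,(G:-37/6,J:43/6):75/16)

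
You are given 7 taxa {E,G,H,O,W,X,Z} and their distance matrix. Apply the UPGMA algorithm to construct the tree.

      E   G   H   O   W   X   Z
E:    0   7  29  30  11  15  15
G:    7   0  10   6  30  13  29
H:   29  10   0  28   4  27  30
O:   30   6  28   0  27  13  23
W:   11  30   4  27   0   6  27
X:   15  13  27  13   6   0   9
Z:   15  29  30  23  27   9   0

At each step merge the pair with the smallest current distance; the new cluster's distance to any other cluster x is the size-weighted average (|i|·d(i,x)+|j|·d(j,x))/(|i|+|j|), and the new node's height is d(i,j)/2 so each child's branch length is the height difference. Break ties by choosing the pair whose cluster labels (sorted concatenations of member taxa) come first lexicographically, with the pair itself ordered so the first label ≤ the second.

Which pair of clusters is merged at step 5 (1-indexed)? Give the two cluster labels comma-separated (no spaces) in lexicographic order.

EXZ,GO

1. join H+W (d=4) ⇒ HW; edges |H|=2, |W|=2
  updated: d(E,HW)=20, d(G,HW)=20, d(HW,O)=55/2, d(HW,X)=33/2, d(HW,Z)=57/2
2. join G+O (d=6) ⇒ GO; edges |G|=3, |O|=3
  updated: d(E,GO)=37/2, d(GO,HW)=95/4, d(GO,X)=13, d(GO,Z)=26
3. join X+Z (d=9) ⇒ XZ; edges |X|=9/2, |Z|=9/2
  updated: d(E,XZ)=15, d(GO,XZ)=39/2, d(HW,XZ)=45/2
4. join E+XZ (d=15) ⇒ EXZ; edges |E|=15/2, |XZ|=3
  updated: d(EXZ,GO)=115/6, d(EXZ,HW)=65/3
5. join EXZ+GO (d=115/6) ⇒ EGOXZ; edges |EXZ|=25/12, |GO|=79/12
  updated: d(EGOXZ,HW)=45/2
6. join EGOXZ+HW (d=45/2) ⇒ EGHOWXZ; edges |EGOXZ|=5/3, |HW|=37/4
final tree: (((E:15/2,(X:9/2,Z:9/2):3):25/12,(G:3,O:3):79/12):5/3,(H:2,W:2):37/4)
total length: 589/12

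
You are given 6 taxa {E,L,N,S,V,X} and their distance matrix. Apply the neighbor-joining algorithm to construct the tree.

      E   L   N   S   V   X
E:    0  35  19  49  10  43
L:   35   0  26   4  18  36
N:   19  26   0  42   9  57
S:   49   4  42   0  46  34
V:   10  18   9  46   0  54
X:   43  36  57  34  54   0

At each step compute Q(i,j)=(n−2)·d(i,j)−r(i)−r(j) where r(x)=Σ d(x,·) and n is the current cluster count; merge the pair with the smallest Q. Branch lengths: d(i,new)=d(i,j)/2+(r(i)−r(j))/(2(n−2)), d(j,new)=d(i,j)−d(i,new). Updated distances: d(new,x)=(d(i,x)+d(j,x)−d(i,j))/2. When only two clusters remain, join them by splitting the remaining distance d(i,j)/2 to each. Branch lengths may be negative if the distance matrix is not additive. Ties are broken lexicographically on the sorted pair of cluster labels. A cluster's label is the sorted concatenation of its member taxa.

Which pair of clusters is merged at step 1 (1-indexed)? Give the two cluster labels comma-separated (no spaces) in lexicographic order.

iteration 1: select L,S (d=4, Q=-278); attach at lengths (-5, 9); label the merged cluster LS
  updated: d(E,LS)=40, d(LS,N)=32, d(LS,V)=30, d(LS,X)=33
iteration 2: select LS,X (d=33, Q=-223); attach at lengths (47/6, 151/6); label the merged cluster LSX
  updated: d(E,LSX)=25, d(LSX,N)=28, d(LSX,V)=51/2
iteration 3: select E,LSX (d=25, Q=-165/2); attach at lengths (51/8, 149/8); label the merged cluster ELSX
  updated: d(ELSX,N)=11, d(ELSX,V)=21/4
iteration 4: select ELSX,N (d=11, Q=-101/4); attach at lengths (29/8, 59/8); label the merged cluster ELNSX
  updated: d(ELNSX,V)=13/8
iteration 5: select ELNSX,V (d=13/8); attach at lengths (13/16, 13/16); label the merged cluster ELNSVX
final tree: (((E:51/8,((L:-5,S:9):47/6,X:151/6):149/8):29/8,N:59/8):13/16,V:13/16)
total length: 597/8

L,S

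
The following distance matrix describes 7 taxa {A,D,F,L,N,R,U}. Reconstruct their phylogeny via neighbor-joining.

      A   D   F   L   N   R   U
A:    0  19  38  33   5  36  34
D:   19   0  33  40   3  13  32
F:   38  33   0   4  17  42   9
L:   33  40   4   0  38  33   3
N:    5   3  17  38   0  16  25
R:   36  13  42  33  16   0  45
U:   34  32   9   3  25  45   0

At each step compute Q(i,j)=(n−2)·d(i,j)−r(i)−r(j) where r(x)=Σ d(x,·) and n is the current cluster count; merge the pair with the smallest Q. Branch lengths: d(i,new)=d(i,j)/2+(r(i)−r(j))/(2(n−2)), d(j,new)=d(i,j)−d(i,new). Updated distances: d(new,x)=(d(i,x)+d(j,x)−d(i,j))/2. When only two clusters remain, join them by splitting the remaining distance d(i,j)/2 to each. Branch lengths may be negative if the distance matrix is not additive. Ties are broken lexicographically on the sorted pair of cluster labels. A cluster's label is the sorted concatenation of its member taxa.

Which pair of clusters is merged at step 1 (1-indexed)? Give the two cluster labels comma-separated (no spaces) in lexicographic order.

L,U

step 1: merge (L,U) at d=3, Q=-284; branch lengths L→9/5, U→6/5; new cluster LU
  updated: d(A,LU)=32, d(D,LU)=69/2, d(F,LU)=5, d(LU,N)=30, d(LU,R)=75/2
step 2: merge (F,LU) at d=5, Q=-254; branch lengths F→2, LU→3; new cluster FLU
  updated: d(A,FLU)=65/2, d(D,FLU)=125/4, d(FLU,N)=21, d(FLU,R)=149/4
step 3: merge (D,R) at d=13, Q=-259/2; branch lengths D→1/2, R→25/2; new cluster DR
  updated: d(A,DR)=21, d(DR,FLU)=111/4, d(DR,N)=3
step 4: merge (A,N) at d=5, Q=-155/2; branch lengths A→79/8, N→-39/8; new cluster AN
  updated: d(AN,DR)=19/2, d(AN,FLU)=97/4
step 5: merge (AN,DR) at d=19/2, Q=-123/2; branch lengths AN→3, DR→13/2; new cluster ADNR
  updated: d(ADNR,FLU)=85/4
step 6: merge (ADNR,FLU) at d=85/4; branch lengths ADNR→85/8, FLU→85/8; new cluster ADFLNRU
final tree: (((A:79/8,N:-39/8):3,(D:1/2,R:25/2):13/2):85/8,(F:2,(L:9/5,U:6/5):3):85/8)
total length: 227/4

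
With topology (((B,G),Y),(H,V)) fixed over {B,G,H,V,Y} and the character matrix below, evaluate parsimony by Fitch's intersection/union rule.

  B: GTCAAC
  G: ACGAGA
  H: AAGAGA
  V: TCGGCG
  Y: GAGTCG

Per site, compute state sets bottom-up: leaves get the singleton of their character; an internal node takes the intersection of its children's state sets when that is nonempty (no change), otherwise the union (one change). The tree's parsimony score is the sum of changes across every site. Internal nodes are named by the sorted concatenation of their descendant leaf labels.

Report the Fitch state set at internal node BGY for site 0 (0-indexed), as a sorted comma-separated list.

G

[col 0] BG: children B:{G}, G:{A} ∪→ {A,G}; cost 1
[col 0] BGY: children BG:{A,G}, Y:{G} ∩→ {G}; cost 0
[col 0] HV: children H:{A}, V:{T} ∪→ {A,T}; cost 1
[col 0] BGHVY: children BGY:{G}, HV:{A,T} ∪→ {A,G,T}; cost 1
[col 1] BG: children B:{T}, G:{C} ∪→ {C,T}; cost 1
[col 1] BGY: children BG:{C,T}, Y:{A} ∪→ {A,C,T}; cost 1
[col 1] HV: children H:{A}, V:{C} ∪→ {A,C}; cost 1
[col 1] BGHVY: children BGY:{A,C,T}, HV:{A,C} ∩→ {A,C}; cost 0
[col 2] BG: children B:{C}, G:{G} ∪→ {C,G}; cost 1
[col 2] BGY: children BG:{C,G}, Y:{G} ∩→ {G}; cost 0
[col 2] HV: children H:{G}, V:{G} ∩→ {G}; cost 0
[col 2] BGHVY: children BGY:{G}, HV:{G} ∩→ {G}; cost 0
[col 3] BG: children B:{A}, G:{A} ∩→ {A}; cost 0
[col 3] BGY: children BG:{A}, Y:{T} ∪→ {A,T}; cost 1
[col 3] HV: children H:{A}, V:{G} ∪→ {A,G}; cost 1
[col 3] BGHVY: children BGY:{A,T}, HV:{A,G} ∩→ {A}; cost 0
[col 4] BG: children B:{A}, G:{G} ∪→ {A,G}; cost 1
[col 4] BGY: children BG:{A,G}, Y:{C} ∪→ {A,C,G}; cost 1
[col 4] HV: children H:{G}, V:{C} ∪→ {C,G}; cost 1
[col 4] BGHVY: children BGY:{A,C,G}, HV:{C,G} ∩→ {C,G}; cost 0
[col 5] BG: children B:{C}, G:{A} ∪→ {A,C}; cost 1
[col 5] BGY: children BG:{A,C}, Y:{G} ∪→ {A,C,G}; cost 1
[col 5] HV: children H:{A}, V:{G} ∪→ {A,G}; cost 1
[col 5] BGHVY: children BGY:{A,C,G}, HV:{A,G} ∩→ {A,G}; cost 0
per-site changes: [3, 3, 1, 2, 3, 3]; total = 15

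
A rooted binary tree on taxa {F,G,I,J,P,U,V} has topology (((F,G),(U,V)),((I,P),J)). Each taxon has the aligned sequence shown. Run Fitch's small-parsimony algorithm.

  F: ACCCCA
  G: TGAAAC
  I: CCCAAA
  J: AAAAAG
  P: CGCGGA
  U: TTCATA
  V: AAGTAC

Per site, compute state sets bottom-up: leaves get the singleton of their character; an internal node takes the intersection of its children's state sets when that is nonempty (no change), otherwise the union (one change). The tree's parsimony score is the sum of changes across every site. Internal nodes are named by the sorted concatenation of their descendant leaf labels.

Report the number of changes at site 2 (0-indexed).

[col 0] FG: children F:{A}, G:{T} ∪→ {A,T}; cost 1
[col 0] UV: children U:{T}, V:{A} ∪→ {A,T}; cost 1
[col 0] FGUV: children FG:{A,T}, UV:{A,T} ∩→ {A,T}; cost 0
[col 0] IP: children I:{C}, P:{C} ∩→ {C}; cost 0
[col 0] IJP: children IP:{C}, J:{A} ∪→ {A,C}; cost 1
[col 0] FGIJPUV: children FGUV:{A,T}, IJP:{A,C} ∩→ {A}; cost 0
[col 1] FG: children F:{C}, G:{G} ∪→ {C,G}; cost 1
[col 1] UV: children U:{T}, V:{A} ∪→ {A,T}; cost 1
[col 1] FGUV: children FG:{C,G}, UV:{A,T} ∪→ {A,C,G,T}; cost 1
[col 1] IP: children I:{C}, P:{G} ∪→ {C,G}; cost 1
[col 1] IJP: children IP:{C,G}, J:{A} ∪→ {A,C,G}; cost 1
[col 1] FGIJPUV: children FGUV:{A,C,G,T}, IJP:{A,C,G} ∩→ {A,C,G}; cost 0
[col 2] FG: children F:{C}, G:{A} ∪→ {A,C}; cost 1
[col 2] UV: children U:{C}, V:{G} ∪→ {C,G}; cost 1
[col 2] FGUV: children FG:{A,C}, UV:{C,G} ∩→ {C}; cost 0
[col 2] IP: children I:{C}, P:{C} ∩→ {C}; cost 0
[col 2] IJP: children IP:{C}, J:{A} ∪→ {A,C}; cost 1
[col 2] FGIJPUV: children FGUV:{C}, IJP:{A,C} ∩→ {C}; cost 0
[col 3] FG: children F:{C}, G:{A} ∪→ {A,C}; cost 1
[col 3] UV: children U:{A}, V:{T} ∪→ {A,T}; cost 1
[col 3] FGUV: children FG:{A,C}, UV:{A,T} ∩→ {A}; cost 0
[col 3] IP: children I:{A}, P:{G} ∪→ {A,G}; cost 1
[col 3] IJP: children IP:{A,G}, J:{A} ∩→ {A}; cost 0
[col 3] FGIJPUV: children FGUV:{A}, IJP:{A} ∩→ {A}; cost 0
[col 4] FG: children F:{C}, G:{A} ∪→ {A,C}; cost 1
[col 4] UV: children U:{T}, V:{A} ∪→ {A,T}; cost 1
[col 4] FGUV: children FG:{A,C}, UV:{A,T} ∩→ {A}; cost 0
[col 4] IP: children I:{A}, P:{G} ∪→ {A,G}; cost 1
[col 4] IJP: children IP:{A,G}, J:{A} ∩→ {A}; cost 0
[col 4] FGIJPUV: children FGUV:{A}, IJP:{A} ∩→ {A}; cost 0
[col 5] FG: children F:{A}, G:{C} ∪→ {A,C}; cost 1
[col 5] UV: children U:{A}, V:{C} ∪→ {A,C}; cost 1
[col 5] FGUV: children FG:{A,C}, UV:{A,C} ∩→ {A,C}; cost 0
[col 5] IP: children I:{A}, P:{A} ∩→ {A}; cost 0
[col 5] IJP: children IP:{A}, J:{G} ∪→ {A,G}; cost 1
[col 5] FGIJPUV: children FGUV:{A,C}, IJP:{A,G} ∩→ {A}; cost 0
per-site changes: [3, 5, 3, 3, 3, 3]; total = 20

3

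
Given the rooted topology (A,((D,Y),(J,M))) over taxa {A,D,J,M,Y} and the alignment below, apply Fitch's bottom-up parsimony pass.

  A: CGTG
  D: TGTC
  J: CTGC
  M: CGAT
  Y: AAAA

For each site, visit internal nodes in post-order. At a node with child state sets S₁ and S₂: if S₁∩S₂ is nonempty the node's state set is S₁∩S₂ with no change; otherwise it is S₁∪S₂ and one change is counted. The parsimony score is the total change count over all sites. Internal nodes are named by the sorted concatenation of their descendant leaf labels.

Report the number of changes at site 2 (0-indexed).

3

site 0, node DY: D={T} ∪ Y={A} → {A,T} (+1)
site 0, node JM: J={C} ∩ M={C} → {C} (+0)
site 0, node DJMY: DY={A,T} ∪ JM={C} → {A,C,T} (+1)
site 0, node ADJMY: A={C} ∩ DJMY={A,C,T} → {C} (+0)
site 1, node DY: D={G} ∪ Y={A} → {A,G} (+1)
site 1, node JM: J={T} ∪ M={G} → {G,T} (+1)
site 1, node DJMY: DY={A,G} ∩ JM={G,T} → {G} (+0)
site 1, node ADJMY: A={G} ∩ DJMY={G} → {G} (+0)
site 2, node DY: D={T} ∪ Y={A} → {A,T} (+1)
site 2, node JM: J={G} ∪ M={A} → {A,G} (+1)
site 2, node DJMY: DY={A,T} ∩ JM={A,G} → {A} (+0)
site 2, node ADJMY: A={T} ∪ DJMY={A} → {A,T} (+1)
site 3, node DY: D={C} ∪ Y={A} → {A,C} (+1)
site 3, node JM: J={C} ∪ M={T} → {C,T} (+1)
site 3, node DJMY: DY={A,C} ∩ JM={C,T} → {C} (+0)
site 3, node ADJMY: A={G} ∪ DJMY={C} → {C,G} (+1)
per-site changes: [2, 2, 3, 3]; total = 10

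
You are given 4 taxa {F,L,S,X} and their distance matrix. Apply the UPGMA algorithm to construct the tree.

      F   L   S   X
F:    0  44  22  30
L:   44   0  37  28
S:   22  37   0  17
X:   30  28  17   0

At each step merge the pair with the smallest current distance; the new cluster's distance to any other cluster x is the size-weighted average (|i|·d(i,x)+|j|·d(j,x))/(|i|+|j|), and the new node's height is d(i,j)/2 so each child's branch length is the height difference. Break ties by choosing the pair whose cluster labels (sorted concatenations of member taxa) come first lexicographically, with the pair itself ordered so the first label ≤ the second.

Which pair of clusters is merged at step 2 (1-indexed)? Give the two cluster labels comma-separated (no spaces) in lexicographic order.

F,SX

step 1: merge (S,X) at d=17; branch lengths S→17/2, X→17/2; new cluster SX
  updated: d(F,SX)=26, d(L,SX)=65/2
step 2: merge (F,SX) at d=26; branch lengths F→13, SX→9/2; new cluster FSX
  updated: d(FSX,L)=109/3
step 3: merge (FSX,L) at d=109/3; branch lengths FSX→31/6, L→109/6; new cluster FLSX
final tree: ((F:13,(S:17/2,X:17/2):9/2):31/6,L:109/6)
total length: 347/6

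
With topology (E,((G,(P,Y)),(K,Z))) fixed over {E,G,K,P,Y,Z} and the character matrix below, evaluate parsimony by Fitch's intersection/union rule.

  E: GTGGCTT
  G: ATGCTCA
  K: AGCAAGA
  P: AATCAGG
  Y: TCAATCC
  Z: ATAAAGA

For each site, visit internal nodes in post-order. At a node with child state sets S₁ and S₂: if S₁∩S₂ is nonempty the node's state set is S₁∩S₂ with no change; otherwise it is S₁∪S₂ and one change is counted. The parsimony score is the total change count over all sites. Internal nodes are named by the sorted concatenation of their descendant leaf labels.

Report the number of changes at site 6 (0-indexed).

PY@0: {A} ∪ {T} = {A,T} (union, +1)
GPY@0: {A} ∩ {A,T} = {A} (intersection, +0)
KZ@0: {A} ∩ {A} = {A} (intersection, +0)
GKPYZ@0: {A} ∩ {A} = {A} (intersection, +0)
EGKPYZ@0: {G} ∪ {A} = {A,G} (union, +1)
PY@1: {A} ∪ {C} = {A,C} (union, +1)
GPY@1: {T} ∪ {A,C} = {A,C,T} (union, +1)
KZ@1: {G} ∪ {T} = {G,T} (union, +1)
GKPYZ@1: {A,C,T} ∩ {G,T} = {T} (intersection, +0)
EGKPYZ@1: {T} ∩ {T} = {T} (intersection, +0)
PY@2: {T} ∪ {A} = {A,T} (union, +1)
GPY@2: {G} ∪ {A,T} = {A,G,T} (union, +1)
KZ@2: {C} ∪ {A} = {A,C} (union, +1)
GKPYZ@2: {A,G,T} ∩ {A,C} = {A} (intersection, +0)
EGKPYZ@2: {G} ∪ {A} = {A,G} (union, +1)
PY@3: {C} ∪ {A} = {A,C} (union, +1)
GPY@3: {C} ∩ {A,C} = {C} (intersection, +0)
KZ@3: {A} ∩ {A} = {A} (intersection, +0)
GKPYZ@3: {C} ∪ {A} = {A,C} (union, +1)
EGKPYZ@3: {G} ∪ {A,C} = {A,C,G} (union, +1)
PY@4: {A} ∪ {T} = {A,T} (union, +1)
GPY@4: {T} ∩ {A,T} = {T} (intersection, +0)
KZ@4: {A} ∩ {A} = {A} (intersection, +0)
GKPYZ@4: {T} ∪ {A} = {A,T} (union, +1)
EGKPYZ@4: {C} ∪ {A,T} = {A,C,T} (union, +1)
PY@5: {G} ∪ {C} = {C,G} (union, +1)
GPY@5: {C} ∩ {C,G} = {C} (intersection, +0)
KZ@5: {G} ∩ {G} = {G} (intersection, +0)
GKPYZ@5: {C} ∪ {G} = {C,G} (union, +1)
EGKPYZ@5: {T} ∪ {C,G} = {C,G,T} (union, +1)
PY@6: {G} ∪ {C} = {C,G} (union, +1)
GPY@6: {A} ∪ {C,G} = {A,C,G} (union, +1)
KZ@6: {A} ∩ {A} = {A} (intersection, +0)
GKPYZ@6: {A,C,G} ∩ {A} = {A} (intersection, +0)
EGKPYZ@6: {T} ∪ {A} = {A,T} (union, +1)
per-site changes: [2, 3, 4, 3, 3, 3, 3]; total = 21

3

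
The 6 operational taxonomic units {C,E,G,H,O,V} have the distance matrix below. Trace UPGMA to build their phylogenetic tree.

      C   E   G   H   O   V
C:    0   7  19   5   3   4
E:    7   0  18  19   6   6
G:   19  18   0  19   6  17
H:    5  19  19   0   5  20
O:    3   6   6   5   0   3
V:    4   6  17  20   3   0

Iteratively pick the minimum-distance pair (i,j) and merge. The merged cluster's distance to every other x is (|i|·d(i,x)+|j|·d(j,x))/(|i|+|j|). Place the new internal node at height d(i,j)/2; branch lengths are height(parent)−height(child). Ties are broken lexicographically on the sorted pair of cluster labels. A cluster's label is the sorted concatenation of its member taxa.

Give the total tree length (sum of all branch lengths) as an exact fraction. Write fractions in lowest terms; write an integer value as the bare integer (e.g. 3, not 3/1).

3401/120

iteration 1: select C,O (d=3); attach at lengths (3/2, 3/2); label the merged cluster CO
  updated: d(CO,E)=13/2, d(CO,G)=25/2, d(CO,H)=5, d(CO,V)=7/2
iteration 2: select CO,V (d=7/2); attach at lengths (1/4, 7/4); label the merged cluster COV
  updated: d(COV,E)=19/3, d(COV,G)=14, d(COV,H)=10
iteration 3: select COV,E (d=19/3); attach at lengths (17/12, 19/6); label the merged cluster CEOV
  updated: d(CEOV,G)=15, d(CEOV,H)=49/4
iteration 4: select CEOV,H (d=49/4); attach at lengths (71/24, 49/8); label the merged cluster CEHOV
  updated: d(CEHOV,G)=79/5
iteration 5: select CEHOV,G (d=79/5); attach at lengths (71/40, 79/10); label the merged cluster CEGHOV
final tree: (((((C:3/2,O:3/2):1/4,V:7/4):17/12,E:19/6):71/24,H:49/8):71/40,G:79/10)
total length: 3401/120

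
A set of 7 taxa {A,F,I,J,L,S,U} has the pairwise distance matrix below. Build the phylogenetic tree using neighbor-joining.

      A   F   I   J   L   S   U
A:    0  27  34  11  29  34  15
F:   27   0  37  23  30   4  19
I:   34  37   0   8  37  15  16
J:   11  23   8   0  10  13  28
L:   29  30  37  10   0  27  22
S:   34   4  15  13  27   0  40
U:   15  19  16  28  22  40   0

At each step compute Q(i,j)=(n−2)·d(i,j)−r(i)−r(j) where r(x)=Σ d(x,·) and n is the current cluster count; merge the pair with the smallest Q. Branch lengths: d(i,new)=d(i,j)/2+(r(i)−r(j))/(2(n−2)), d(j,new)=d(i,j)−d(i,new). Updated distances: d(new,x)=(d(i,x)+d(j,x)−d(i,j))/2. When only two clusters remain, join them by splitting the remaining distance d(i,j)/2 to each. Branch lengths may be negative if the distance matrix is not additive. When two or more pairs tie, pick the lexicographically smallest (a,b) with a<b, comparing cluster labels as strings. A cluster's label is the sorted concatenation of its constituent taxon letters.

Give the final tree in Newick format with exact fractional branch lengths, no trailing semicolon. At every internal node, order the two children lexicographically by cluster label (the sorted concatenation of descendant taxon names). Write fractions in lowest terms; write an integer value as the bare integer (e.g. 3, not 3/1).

step 1: merge (F,S) at d=4, Q=-253; branch lengths F→27/10, S→13/10; new cluster FS
  updated: d(A,FS)=57/2, d(FS,I)=24, d(FS,J)=16, d(FS,L)=53/2, d(FS,U)=55/2
step 2: merge (A,U) at d=15, Q=-166; branch lengths A→69/8, U→51/8; new cluster AU
  updated: d(AU,FS)=41/2, d(AU,I)=35/2, d(AU,J)=12, d(AU,L)=18
step 3: merge (I,J) at d=8, Q=-217/2; branch lengths I→43/4, J→-11/4; new cluster IJ
  updated: d(AU,IJ)=43/4, d(FS,IJ)=16, d(IJ,L)=39/2
step 4: merge (AU,L) at d=18, Q=-309/4; branch lengths AU→85/16, L→203/16; new cluster ALU
  updated: d(ALU,FS)=29/2, d(ALU,IJ)=49/8
step 5: merge (ALU,FS) at d=29/2, Q=-293/8; branch lengths ALU→37/16, FS→195/16; new cluster AFLSU
  updated: d(AFLSU,IJ)=61/16
step 6: merge (AFLSU,IJ) at d=61/16; branch lengths AFLSU→61/32, IJ→61/32; new cluster AFIJLSU
final tree: ((((A:69/8,U:51/8):85/16,L:203/16):37/16,(F:27/10,S:13/10):195/16):61/32,(I:43/4,J:-11/4):61/32)
total length: 1013/16

((((A:69/8,U:51/8):85/16,L:203/16):37/16,(F:27/10,S:13/10):195/16):61/32,(I:43/4,J:-11/4):61/32)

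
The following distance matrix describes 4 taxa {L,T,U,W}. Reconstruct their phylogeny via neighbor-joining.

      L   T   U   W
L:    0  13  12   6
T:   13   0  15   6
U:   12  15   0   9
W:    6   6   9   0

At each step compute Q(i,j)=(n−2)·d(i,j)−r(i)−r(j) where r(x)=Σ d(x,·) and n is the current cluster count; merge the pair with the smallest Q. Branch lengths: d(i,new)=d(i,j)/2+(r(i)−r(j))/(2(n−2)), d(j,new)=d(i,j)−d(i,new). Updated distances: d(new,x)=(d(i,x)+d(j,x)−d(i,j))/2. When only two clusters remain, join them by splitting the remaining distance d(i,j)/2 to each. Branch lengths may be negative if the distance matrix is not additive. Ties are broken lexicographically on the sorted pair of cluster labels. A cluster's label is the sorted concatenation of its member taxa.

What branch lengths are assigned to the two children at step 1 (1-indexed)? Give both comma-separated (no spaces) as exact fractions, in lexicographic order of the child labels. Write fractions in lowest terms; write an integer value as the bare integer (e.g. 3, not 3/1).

1. join L+U (d=12, Q=-43) ⇒ LU; edges |L|=19/4, |U|=29/4
  updated: d(LU,T)=8, d(LU,W)=3/2
2. join LU+T (d=8, Q=-31/2) ⇒ LTU; edges |LU|=7/4, |T|=25/4
  updated: d(LTU,W)=-1/4
3. join LTU+W (d=-1/4) ⇒ LTUW; edges |LTU|=-1/8, |W|=-1/8
final tree: (((L:19/4,U:29/4):7/4,T:25/4):-1/8,W:-1/8)
total length: 79/4

19/4,29/4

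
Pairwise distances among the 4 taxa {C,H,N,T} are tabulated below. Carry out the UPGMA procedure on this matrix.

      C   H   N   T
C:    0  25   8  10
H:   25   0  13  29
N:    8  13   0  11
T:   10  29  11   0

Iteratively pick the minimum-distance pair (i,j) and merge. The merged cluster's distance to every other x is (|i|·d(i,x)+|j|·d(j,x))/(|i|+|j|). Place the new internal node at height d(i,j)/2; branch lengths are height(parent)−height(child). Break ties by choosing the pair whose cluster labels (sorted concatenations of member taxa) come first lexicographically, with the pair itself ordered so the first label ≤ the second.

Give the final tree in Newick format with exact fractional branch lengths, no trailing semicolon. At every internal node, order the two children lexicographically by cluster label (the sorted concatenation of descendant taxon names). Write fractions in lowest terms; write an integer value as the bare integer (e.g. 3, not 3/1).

1. join C+N (d=8) ⇒ CN; edges |C|=4, |N|=4
  updated: d(CN,H)=19, d(CN,T)=21/2
2. join CN+T (d=21/2) ⇒ CNT; edges |CN|=5/4, |T|=21/4
  updated: d(CNT,H)=67/3
3. join CNT+H (d=67/3) ⇒ CHNT; edges |CNT|=71/12, |H|=67/6
final tree: (((C:4,N:4):5/4,T:21/4):71/12,H:67/6)
total length: 379/12

(((C:4,N:4):5/4,T:21/4):71/12,H:67/6)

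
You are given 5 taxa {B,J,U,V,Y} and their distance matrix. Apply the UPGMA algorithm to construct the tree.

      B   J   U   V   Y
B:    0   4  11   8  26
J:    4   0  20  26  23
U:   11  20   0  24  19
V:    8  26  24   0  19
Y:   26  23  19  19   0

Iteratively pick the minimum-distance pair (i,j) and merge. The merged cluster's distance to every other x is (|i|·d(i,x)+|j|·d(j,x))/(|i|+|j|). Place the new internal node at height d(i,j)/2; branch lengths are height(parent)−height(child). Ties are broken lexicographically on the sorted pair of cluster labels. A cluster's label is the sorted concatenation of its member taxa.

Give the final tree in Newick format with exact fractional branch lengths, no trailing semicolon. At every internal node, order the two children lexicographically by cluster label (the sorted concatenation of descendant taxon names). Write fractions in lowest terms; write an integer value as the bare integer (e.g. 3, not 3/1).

(((B:2,J:2):23/4,U:31/4):11/4,(V:19/2,Y:19/2):1)

iteration 1: select B,J (d=4); attach at lengths (2, 2); label the merged cluster BJ
  updated: d(BJ,U)=31/2, d(BJ,V)=17, d(BJ,Y)=49/2
iteration 2: select BJ,U (d=31/2); attach at lengths (23/4, 31/4); label the merged cluster BJU
  updated: d(BJU,V)=58/3, d(BJU,Y)=68/3
iteration 3: select V,Y (d=19); attach at lengths (19/2, 19/2); label the merged cluster VY
  updated: d(BJU,VY)=21
iteration 4: select BJU,VY (d=21); attach at lengths (11/4, 1); label the merged cluster BJUVY
final tree: (((B:2,J:2):23/4,U:31/4):11/4,(V:19/2,Y:19/2):1)
total length: 161/4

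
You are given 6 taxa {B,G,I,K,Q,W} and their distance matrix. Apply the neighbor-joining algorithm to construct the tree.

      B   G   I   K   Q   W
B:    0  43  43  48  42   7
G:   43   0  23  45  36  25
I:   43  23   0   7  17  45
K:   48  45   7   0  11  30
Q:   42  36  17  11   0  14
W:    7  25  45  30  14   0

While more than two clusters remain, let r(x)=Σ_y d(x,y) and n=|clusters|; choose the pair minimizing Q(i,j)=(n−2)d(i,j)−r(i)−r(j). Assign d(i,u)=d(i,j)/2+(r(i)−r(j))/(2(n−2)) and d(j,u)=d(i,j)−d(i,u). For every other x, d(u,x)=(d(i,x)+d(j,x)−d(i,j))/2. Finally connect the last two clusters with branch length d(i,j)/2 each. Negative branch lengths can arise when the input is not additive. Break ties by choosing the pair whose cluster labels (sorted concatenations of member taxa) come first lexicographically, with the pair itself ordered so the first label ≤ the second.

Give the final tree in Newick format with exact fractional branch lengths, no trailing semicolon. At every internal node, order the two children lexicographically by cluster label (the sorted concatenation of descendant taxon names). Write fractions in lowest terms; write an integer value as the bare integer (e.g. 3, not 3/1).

iteration 1: select B,W (d=7, Q=-276); attach at lengths (45/4, -17/4); label the merged cluster BW
  updated: d(BW,G)=61/2, d(BW,I)=81/2, d(BW,K)=71/2, d(BW,Q)=49/2
iteration 2: select BW,G (d=61/2, Q=-174); attach at lengths (44/3, 95/6); label the merged cluster BGW
  updated: d(BGW,I)=33/2, d(BGW,K)=25, d(BGW,Q)=15
iteration 3: select BGW,Q (d=15, Q=-139/2); attach at lengths (87/8, 33/8); label the merged cluster BGQW
  updated: d(BGQW,I)=37/4, d(BGQW,K)=21/2
iteration 4: select BGQW,I (d=37/4, Q=-107/4); attach at lengths (51/8, 23/8); label the merged cluster BGIQW
  updated: d(BGIQW,K)=33/8
iteration 5: select BGIQW,K (d=33/8); attach at lengths (33/16, 33/16); label the merged cluster BGIKQW
final tree: (((((B:45/4,W:-17/4):44/3,G:95/6):87/8,Q:33/8):51/8,I:23/8):33/16,K:33/16)
total length: 527/8

(((((B:45/4,W:-17/4):44/3,G:95/6):87/8,Q:33/8):51/8,I:23/8):33/16,K:33/16)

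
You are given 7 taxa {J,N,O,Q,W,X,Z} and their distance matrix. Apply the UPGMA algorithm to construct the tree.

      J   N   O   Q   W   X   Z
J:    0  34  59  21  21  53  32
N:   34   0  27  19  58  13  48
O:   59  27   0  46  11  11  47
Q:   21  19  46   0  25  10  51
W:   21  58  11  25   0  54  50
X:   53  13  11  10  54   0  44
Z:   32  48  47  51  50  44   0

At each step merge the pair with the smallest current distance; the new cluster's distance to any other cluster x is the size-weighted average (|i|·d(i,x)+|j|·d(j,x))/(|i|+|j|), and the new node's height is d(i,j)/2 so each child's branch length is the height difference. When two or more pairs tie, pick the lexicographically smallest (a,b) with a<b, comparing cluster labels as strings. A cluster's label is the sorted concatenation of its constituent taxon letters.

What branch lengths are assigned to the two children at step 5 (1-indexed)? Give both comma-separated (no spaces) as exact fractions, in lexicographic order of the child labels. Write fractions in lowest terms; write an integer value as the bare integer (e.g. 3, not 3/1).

1. join Q+X (d=10) ⇒ QX; edges |Q|=5, |X|=5
  updated: d(J,QX)=37, d(N,QX)=16, d(O,QX)=57/2, d(QX,W)=79/2, d(QX,Z)=95/2
2. join O+W (d=11) ⇒ OW; edges |O|=11/2, |W|=11/2
  updated: d(J,OW)=40, d(N,OW)=85/2, d(OW,QX)=34, d(OW,Z)=97/2
3. join N+QX (d=16) ⇒ NQX; edges |N|=8, |QX|=3
  updated: d(J,NQX)=36, d(NQX,OW)=221/6, d(NQX,Z)=143/3
4. join J+Z (d=32) ⇒ JZ; edges |J|=16, |Z|=16
  updated: d(JZ,NQX)=251/6, d(JZ,OW)=177/4
5. join NQX+OW (d=221/6) ⇒ NOQWX; edges |NQX|=125/12, |OW|=155/12
  updated: d(JZ,NOQWX)=214/5
6. join JZ+NOQWX (d=214/5) ⇒ JNOQWXZ; edges |JZ|=27/5, |NOQWX|=179/60
final tree: ((J:16,Z:16):27/5,((N:8,(Q:5,X:5):3):125/12,(O:11/2,W:11/2):155/12):179/60)
total length: 5743/60

125/12,155/12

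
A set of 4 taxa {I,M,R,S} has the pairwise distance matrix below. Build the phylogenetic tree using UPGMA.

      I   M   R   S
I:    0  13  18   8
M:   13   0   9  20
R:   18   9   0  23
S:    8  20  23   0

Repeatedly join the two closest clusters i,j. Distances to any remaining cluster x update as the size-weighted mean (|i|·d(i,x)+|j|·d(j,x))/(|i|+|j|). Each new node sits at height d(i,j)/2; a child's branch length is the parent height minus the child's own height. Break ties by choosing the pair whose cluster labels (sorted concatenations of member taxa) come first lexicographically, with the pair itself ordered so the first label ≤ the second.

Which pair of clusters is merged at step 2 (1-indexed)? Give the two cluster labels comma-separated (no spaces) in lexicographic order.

M,R

iteration 1: select I,S (d=8); attach at lengths (4, 4); label the merged cluster IS
  updated: d(IS,M)=33/2, d(IS,R)=41/2
iteration 2: select M,R (d=9); attach at lengths (9/2, 9/2); label the merged cluster MR
  updated: d(IS,MR)=37/2
iteration 3: select IS,MR (d=37/2); attach at lengths (21/4, 19/4); label the merged cluster IMRS
final tree: ((I:4,S:4):21/4,(M:9/2,R:9/2):19/4)
total length: 27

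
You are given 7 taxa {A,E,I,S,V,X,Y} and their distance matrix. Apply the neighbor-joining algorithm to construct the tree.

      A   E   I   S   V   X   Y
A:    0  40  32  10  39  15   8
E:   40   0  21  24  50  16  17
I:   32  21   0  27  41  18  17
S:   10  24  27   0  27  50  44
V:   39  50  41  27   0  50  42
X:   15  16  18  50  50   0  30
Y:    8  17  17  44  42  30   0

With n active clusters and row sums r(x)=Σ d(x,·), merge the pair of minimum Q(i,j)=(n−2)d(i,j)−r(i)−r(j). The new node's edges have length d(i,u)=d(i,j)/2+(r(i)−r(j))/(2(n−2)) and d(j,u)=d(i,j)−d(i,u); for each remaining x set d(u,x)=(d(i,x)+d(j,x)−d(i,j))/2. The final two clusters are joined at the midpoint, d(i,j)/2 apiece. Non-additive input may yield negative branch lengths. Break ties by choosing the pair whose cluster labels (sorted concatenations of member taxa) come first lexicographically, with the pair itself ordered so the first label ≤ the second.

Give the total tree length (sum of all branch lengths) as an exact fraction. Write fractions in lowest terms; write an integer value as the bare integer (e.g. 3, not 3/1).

iteration 1: select S,V (d=27, Q=-296); attach at lengths (34/5, 101/5); label the merged cluster SV
  updated: d(A,SV)=11, d(E,SV)=47/2, d(I,SV)=41/2, d(SV,X)=73/2, d(SV,Y)=59/2
iteration 2: select A,SV (d=11, Q=-183); attach at lengths (29/8, 59/8); label the merged cluster ASV
  updated: d(ASV,E)=105/4, d(ASV,I)=83/4, d(ASV,X)=81/4, d(ASV,Y)=53/4
iteration 3: select ASV,Y (d=53/4, Q=-118); attach at lengths (43/6, 73/12); label the merged cluster ASVY
  updated: d(ASVY,E)=15, d(ASVY,I)=49/4, d(ASVY,X)=37/2
iteration 4: select ASVY,I (d=49/4, Q=-145/2); attach at lengths (19/4, 15/2); label the merged cluster AISVY
  updated: d(AISVY,E)=95/8, d(AISVY,X)=97/8
iteration 5: select AISVY,E (d=95/8, Q=-40); attach at lengths (4, 63/8); label the merged cluster AEISVY
  updated: d(AEISVY,X)=65/8
iteration 6: select AEISVY,X (d=65/8); attach at lengths (65/16, 65/16); label the merged cluster AEISVXY
final tree: (((((A:29/8,(S:34/5,V:101/5):59/8):43/6,Y:73/12):19/4,I:15/2):4,E:63/8):65/16,X:65/16)
total length: 167/2

167/2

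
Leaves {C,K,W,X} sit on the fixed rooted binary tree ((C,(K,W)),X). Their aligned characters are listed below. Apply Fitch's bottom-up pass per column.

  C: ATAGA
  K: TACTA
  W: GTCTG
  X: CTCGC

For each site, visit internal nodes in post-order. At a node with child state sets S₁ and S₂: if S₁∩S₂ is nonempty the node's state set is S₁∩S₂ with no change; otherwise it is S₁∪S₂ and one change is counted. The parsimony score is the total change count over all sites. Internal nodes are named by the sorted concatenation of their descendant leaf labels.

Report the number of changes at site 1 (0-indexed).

1

[col 0] KW: children K:{T}, W:{G} ∪→ {G,T}; cost 1
[col 0] CKW: children C:{A}, KW:{G,T} ∪→ {A,G,T}; cost 1
[col 0] CKWX: children CKW:{A,G,T}, X:{C} ∪→ {A,C,G,T}; cost 1
[col 1] KW: children K:{A}, W:{T} ∪→ {A,T}; cost 1
[col 1] CKW: children C:{T}, KW:{A,T} ∩→ {T}; cost 0
[col 1] CKWX: children CKW:{T}, X:{T} ∩→ {T}; cost 0
[col 2] KW: children K:{C}, W:{C} ∩→ {C}; cost 0
[col 2] CKW: children C:{A}, KW:{C} ∪→ {A,C}; cost 1
[col 2] CKWX: children CKW:{A,C}, X:{C} ∩→ {C}; cost 0
[col 3] KW: children K:{T}, W:{T} ∩→ {T}; cost 0
[col 3] CKW: children C:{G}, KW:{T} ∪→ {G,T}; cost 1
[col 3] CKWX: children CKW:{G,T}, X:{G} ∩→ {G}; cost 0
[col 4] KW: children K:{A}, W:{G} ∪→ {A,G}; cost 1
[col 4] CKW: children C:{A}, KW:{A,G} ∩→ {A}; cost 0
[col 4] CKWX: children CKW:{A}, X:{C} ∪→ {A,C}; cost 1
per-site changes: [3, 1, 1, 1, 2]; total = 8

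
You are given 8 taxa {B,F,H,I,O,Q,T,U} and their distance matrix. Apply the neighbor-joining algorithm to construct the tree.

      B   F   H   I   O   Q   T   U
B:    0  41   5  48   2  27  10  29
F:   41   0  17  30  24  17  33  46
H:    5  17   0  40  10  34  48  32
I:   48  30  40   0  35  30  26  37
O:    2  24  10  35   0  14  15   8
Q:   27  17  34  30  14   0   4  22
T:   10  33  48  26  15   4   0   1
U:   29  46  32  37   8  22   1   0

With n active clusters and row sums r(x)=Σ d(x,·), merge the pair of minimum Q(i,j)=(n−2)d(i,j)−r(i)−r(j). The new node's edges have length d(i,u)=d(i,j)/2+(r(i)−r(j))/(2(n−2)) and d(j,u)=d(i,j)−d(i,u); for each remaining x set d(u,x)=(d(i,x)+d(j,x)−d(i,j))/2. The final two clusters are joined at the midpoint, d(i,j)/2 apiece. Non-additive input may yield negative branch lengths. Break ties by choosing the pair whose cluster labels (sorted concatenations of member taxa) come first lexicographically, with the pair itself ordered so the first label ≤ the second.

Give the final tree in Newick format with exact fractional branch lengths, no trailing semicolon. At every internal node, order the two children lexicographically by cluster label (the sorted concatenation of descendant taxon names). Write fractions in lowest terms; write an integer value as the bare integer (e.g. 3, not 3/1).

1. join B+H (d=5, Q=-318) ⇒ BH; edges |B|=1/2, |H|=9/2
  updated: d(BH,F)=53/2, d(BH,I)=83/2, d(BH,O)=7/2, d(BH,Q)=28, d(BH,T)=53/2, d(BH,U)=28
2. join T+U (d=1, Q=-485/2) ⇒ TU; edges |T|=-63/20, |U|=83/20
  updated: d(BH,TU)=107/4, d(F,TU)=39, d(I,TU)=31, d(O,TU)=11, d(Q,TU)=25/2
3. join BH+O (d=7/2, Q=-799/4) ⇒ BHO; edges |BH|=211/32, |O|=-99/32
  updated: d(BHO,F)=47/2, d(BHO,I)=73/2, d(BHO,Q)=77/4, d(BHO,TU)=137/8
4. join F+I (d=30, Q=-147) ⇒ FI; edges |F|=12, |I|=18
  updated: d(BHO,FI)=15, d(FI,Q)=17/2, d(FI,TU)=20
5. join BHO+TU (d=137/8, Q=-267/4) ⇒ BHOTU; edges |BHO|=9, |TU|=65/8
  updated: d(BHOTU,FI)=143/16, d(BHOTU,Q)=117/16
6. join BHOTU+FI (d=143/16, Q=-99/4) ⇒ BFHIOTU; edges |BHOTU|=31/8, |FI|=81/16
  updated: d(BFHIOTU,Q)=55/16
7. join BFHIOTU+Q (d=55/16) ⇒ BFHIOQTU; edges |BFHIOTU|=55/32, |Q|=55/32
final tree: (((((B:1/2,H:9/2):211/32,O:-99/32):9,(T:-63/20,U:83/20):65/8):31/8,(F:12,I:18):81/16):55/32,Q:55/32)
total length: 69

(((((B:1/2,H:9/2):211/32,O:-99/32):9,(T:-63/20,U:83/20):65/8):31/8,(F:12,I:18):81/16):55/32,Q:55/32)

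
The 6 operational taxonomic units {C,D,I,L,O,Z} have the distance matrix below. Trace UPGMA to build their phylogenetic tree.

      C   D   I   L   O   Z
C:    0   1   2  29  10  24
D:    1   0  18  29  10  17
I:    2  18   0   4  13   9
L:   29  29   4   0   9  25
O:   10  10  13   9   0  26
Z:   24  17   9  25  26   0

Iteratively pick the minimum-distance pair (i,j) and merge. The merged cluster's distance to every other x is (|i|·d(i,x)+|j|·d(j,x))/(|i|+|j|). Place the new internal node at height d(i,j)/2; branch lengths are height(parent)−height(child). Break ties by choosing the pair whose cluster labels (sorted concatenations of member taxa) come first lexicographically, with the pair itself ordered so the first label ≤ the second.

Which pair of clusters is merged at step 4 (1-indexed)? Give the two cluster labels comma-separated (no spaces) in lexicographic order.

CDO,IL

iteration 1: select C,D (d=1); attach at lengths (1/2, 1/2); label the merged cluster CD
  updated: d(CD,I)=10, d(CD,L)=29, d(CD,O)=10, d(CD,Z)=41/2
iteration 2: select I,L (d=4); attach at lengths (2, 2); label the merged cluster IL
  updated: d(CD,IL)=39/2, d(IL,O)=11, d(IL,Z)=17
iteration 3: select CD,O (d=10); attach at lengths (9/2, 5); label the merged cluster CDO
  updated: d(CDO,IL)=50/3, d(CDO,Z)=67/3
iteration 4: select CDO,IL (d=50/3); attach at lengths (10/3, 19/3); label the merged cluster CDILO
  updated: d(CDILO,Z)=101/5
iteration 5: select CDILO,Z (d=101/5); attach at lengths (53/30, 101/10); label the merged cluster CDILOZ
final tree: ((((C:1/2,D:1/2):9/2,O:5):10/3,(I:2,L:2):19/3):53/30,Z:101/10)
total length: 1081/30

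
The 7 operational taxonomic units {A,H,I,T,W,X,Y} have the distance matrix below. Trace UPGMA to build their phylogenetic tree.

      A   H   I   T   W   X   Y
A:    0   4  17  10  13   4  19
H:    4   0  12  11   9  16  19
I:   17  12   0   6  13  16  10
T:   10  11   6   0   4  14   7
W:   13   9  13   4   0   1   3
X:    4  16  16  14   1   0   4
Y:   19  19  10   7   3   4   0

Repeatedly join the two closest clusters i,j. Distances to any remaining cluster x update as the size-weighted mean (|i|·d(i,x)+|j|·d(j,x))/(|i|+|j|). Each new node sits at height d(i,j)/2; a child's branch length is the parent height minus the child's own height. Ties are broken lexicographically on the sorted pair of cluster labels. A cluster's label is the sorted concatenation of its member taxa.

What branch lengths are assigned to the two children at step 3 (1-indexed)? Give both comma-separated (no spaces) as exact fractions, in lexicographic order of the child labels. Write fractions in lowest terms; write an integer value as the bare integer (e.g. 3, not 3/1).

iteration 1: select W,X (d=1); attach at lengths (1/2, 1/2); label the merged cluster WX
  updated: d(A,WX)=17/2, d(H,WX)=25/2, d(I,WX)=29/2, d(T,WX)=9, d(WX,Y)=7/2
iteration 2: select WX,Y (d=7/2); attach at lengths (5/4, 7/4); label the merged cluster WXY
  updated: d(A,WXY)=12, d(H,WXY)=44/3, d(I,WXY)=13, d(T,WXY)=25/3
iteration 3: select A,H (d=4); attach at lengths (2, 2); label the merged cluster AH
  updated: d(AH,I)=29/2, d(AH,T)=21/2, d(AH,WXY)=40/3
iteration 4: select I,T (d=6); attach at lengths (3, 3); label the merged cluster IT
  updated: d(AH,IT)=25/2, d(IT,WXY)=32/3
iteration 5: select IT,WXY (d=32/3); attach at lengths (7/3, 43/12); label the merged cluster ITWXY
  updated: d(AH,ITWXY)=13
iteration 6: select AH,ITWXY (d=13); attach at lengths (9/2, 7/6); label the merged cluster AHITWXY
final tree: ((A:2,H:2):9/2,((I:3,T:3):7/3,((W:1/2,X:1/2):5/4,Y:7/4):43/12):7/6)
total length: 307/12

2,2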